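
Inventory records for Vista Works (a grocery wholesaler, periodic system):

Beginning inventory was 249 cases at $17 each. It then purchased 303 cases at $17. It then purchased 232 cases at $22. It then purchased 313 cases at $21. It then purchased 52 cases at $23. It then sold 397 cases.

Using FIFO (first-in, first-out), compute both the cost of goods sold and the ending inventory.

COGS = $6,749; ending inventory = $15,508

Sale 1 (397) [FIFO — oldest first]: 249 @ $17 + 148 @ $17 = $6,749
Ending inventory: 155 @ $17 + 232 @ $22 + 313 @ $21 + 52 @ $23 = $15,508
Check: goods available $22,257 = COGS $6,749 + ending $15,508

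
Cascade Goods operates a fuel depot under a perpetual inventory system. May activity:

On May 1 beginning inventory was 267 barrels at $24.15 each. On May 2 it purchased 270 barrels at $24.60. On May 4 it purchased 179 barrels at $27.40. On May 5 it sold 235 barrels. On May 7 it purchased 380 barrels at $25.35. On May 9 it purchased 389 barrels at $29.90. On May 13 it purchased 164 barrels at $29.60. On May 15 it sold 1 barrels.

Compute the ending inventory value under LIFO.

Ending inventory = $37,801.35

May 5, 235 sold [LIFO — newest first]: 179 @ $27.40 + 56 @ $24.60 = $6,282.20
May 15, 1 sold [LIFO — newest first]: 1 @ $29.60 = $29.60
Total COGS = $6,282.20 + $29.60 = $6,311.80
Ending inventory: 267 @ $24.15 + 214 @ $24.60 + 380 @ $25.35 + 389 @ $29.90 + 163 @ $29.60 = $37,801.35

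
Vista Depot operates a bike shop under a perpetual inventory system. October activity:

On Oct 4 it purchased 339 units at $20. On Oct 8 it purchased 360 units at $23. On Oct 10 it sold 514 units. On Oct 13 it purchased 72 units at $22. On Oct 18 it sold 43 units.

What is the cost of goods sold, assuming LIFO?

Oct 10, 514 sold [LIFO — newest first]: 360 @ $23 + 154 @ $20 = $11,360
Oct 18, 43 sold [LIFO — newest first]: 43 @ $22 = $946
Total COGS = $11,360 + $946 = $12,306
Ending inventory: 185 @ $20 + 29 @ $22 = $4,338

COGS = $12,306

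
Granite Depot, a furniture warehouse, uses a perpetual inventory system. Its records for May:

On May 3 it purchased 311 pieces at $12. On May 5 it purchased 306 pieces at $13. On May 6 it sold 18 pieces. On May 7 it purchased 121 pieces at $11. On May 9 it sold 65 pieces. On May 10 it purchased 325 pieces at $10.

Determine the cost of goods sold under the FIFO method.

COGS = $996

May 6, 18 sold [FIFO — oldest first]: 18 @ $12 = $216
May 9, 65 sold [FIFO — oldest first]: 65 @ $12 = $780
Total COGS = $216 + $780 = $996
Ending inventory: 228 @ $12 + 306 @ $13 + 121 @ $11 + 325 @ $10 = $11,295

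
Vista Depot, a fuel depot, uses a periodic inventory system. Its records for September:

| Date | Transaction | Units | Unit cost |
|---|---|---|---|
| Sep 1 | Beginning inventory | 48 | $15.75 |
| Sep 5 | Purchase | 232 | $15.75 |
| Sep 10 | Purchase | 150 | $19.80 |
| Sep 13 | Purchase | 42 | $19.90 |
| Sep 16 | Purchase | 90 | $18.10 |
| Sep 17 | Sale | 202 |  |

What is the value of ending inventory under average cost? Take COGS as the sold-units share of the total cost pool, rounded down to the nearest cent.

Ending inventory = $6,306.28

Sep 17, sell 202: 202/562 × $9,844.80 → $3,538.52
Ending inventory (cost pool remaining) = $6,306.28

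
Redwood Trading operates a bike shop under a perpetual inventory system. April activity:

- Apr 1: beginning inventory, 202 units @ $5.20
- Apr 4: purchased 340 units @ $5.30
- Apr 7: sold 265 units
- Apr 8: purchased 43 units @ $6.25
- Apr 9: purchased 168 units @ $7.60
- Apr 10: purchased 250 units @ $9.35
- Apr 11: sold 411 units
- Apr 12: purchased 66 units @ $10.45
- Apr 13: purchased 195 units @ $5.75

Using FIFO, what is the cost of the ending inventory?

Apr 7, 265 sold [FIFO — oldest first]: 202 @ $5.20 + 63 @ $5.30 = $1,384.30
Apr 11, 411 sold [FIFO — oldest first]: 277 @ $5.30 + 43 @ $6.25 + 91 @ $7.60 = $2,428.45
Total COGS = $1,384.30 + $2,428.45 = $3,812.75
Ending inventory: 77 @ $7.60 + 250 @ $9.35 + 66 @ $10.45 + 195 @ $5.75 = $4,733.65

Ending inventory = $4,733.65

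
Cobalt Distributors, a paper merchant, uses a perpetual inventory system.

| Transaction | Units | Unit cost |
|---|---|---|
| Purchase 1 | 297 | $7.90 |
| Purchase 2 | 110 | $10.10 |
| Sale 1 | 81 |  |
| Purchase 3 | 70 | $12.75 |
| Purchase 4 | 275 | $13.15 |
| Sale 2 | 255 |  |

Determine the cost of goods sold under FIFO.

COGS = $2,740.20

Sale 1 (81) [FIFO — oldest first]: 81 @ $7.90 = $639.90
Sale 2 (255) [FIFO — oldest first]: 216 @ $7.90 + 39 @ $10.10 = $2,100.30
Total COGS = $639.90 + $2,100.30 = $2,740.20
Ending inventory: 71 @ $10.10 + 70 @ $12.75 + 275 @ $13.15 = $5,225.85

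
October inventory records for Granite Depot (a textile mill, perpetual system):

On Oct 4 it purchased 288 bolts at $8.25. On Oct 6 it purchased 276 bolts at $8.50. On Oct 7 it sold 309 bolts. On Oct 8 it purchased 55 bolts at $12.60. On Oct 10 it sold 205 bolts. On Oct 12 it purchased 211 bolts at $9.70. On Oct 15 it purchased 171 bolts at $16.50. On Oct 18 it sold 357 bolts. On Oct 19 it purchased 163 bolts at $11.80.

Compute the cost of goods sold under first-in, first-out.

Oct 7, 309 sold [FIFO — oldest first]: 288 @ $8.25 + 21 @ $8.50 = $2,554.50
Oct 10, 205 sold [FIFO — oldest first]: 205 @ $8.50 = $1,742.50
Oct 18, 357 sold [FIFO — oldest first]: 50 @ $8.50 + 55 @ $12.60 + 211 @ $9.70 + 41 @ $16.50 = $3,841.20
Total COGS = $2,554.50 + $1,742.50 + $3,841.20 = $8,138.20
Ending inventory: 130 @ $16.50 + 163 @ $11.80 = $4,068.40
Check: goods available $12,206.60 = COGS $8,138.20 + ending $4,068.40

COGS = $8,138.20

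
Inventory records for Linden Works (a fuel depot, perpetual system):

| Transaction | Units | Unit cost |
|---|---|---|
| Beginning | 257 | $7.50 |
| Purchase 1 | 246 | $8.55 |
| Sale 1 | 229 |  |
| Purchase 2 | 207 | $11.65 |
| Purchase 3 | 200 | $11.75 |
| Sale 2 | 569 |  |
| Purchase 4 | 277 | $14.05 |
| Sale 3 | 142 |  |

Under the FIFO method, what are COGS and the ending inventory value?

COGS = $9,213.85; ending inventory = $3,470.35

Sale 1 (229) [FIFO — oldest first]: 229 @ $7.50 = $1,717.50
Sale 2 (569) [FIFO — oldest first]: 28 @ $7.50 + 246 @ $8.55 + 207 @ $11.65 + 88 @ $11.75 = $5,758.85
Sale 3 (142) [FIFO — oldest first]: 112 @ $11.75 + 30 @ $14.05 = $1,737.50
Total COGS = $1,717.50 + $5,758.85 + $1,737.50 = $9,213.85
Ending inventory: 247 @ $14.05 = $3,470.35
Check: goods available $12,684.20 = COGS $9,213.85 + ending $3,470.35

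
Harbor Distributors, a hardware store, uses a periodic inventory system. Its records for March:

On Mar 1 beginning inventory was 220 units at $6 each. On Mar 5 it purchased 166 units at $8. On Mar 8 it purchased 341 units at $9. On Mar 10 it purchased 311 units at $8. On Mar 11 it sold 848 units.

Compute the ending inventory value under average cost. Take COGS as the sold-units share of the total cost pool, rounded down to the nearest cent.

Mar 11, sell 848: 848/1038 × $8,205.00 → $6,703.12
Ending inventory (cost pool remaining) = $1,501.88
Check: goods available $8,205.00 = COGS $6,703.12 + ending $1,501.88

Ending inventory = $1,501.88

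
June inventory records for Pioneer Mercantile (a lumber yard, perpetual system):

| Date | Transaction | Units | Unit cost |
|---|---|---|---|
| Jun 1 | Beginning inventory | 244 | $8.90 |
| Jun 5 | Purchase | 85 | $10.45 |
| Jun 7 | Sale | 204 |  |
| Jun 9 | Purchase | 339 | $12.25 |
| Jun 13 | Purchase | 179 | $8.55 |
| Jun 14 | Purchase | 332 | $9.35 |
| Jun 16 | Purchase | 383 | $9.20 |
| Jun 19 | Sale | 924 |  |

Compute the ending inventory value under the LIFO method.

Ending inventory = $4,897.75

Jun 7, 204 sold [LIFO — newest first]: 85 @ $10.45 + 119 @ $8.90 = $1,947.35
Jun 19, 924 sold [LIFO — newest first]: 383 @ $9.20 + 332 @ $9.35 + 179 @ $8.55 + 30 @ $12.25 = $8,525.75
Total COGS = $1,947.35 + $8,525.75 = $10,473.10
Ending inventory: 125 @ $8.90 + 309 @ $12.25 = $4,897.75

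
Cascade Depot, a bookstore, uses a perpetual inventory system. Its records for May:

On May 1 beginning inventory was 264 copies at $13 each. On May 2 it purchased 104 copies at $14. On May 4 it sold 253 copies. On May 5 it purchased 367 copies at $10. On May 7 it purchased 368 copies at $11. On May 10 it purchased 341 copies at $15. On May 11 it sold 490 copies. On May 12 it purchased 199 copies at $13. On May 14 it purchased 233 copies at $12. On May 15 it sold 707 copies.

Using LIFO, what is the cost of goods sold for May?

COGS = $18,499

May 4, 253 sold [LIFO — newest first]: 104 @ $14 + 149 @ $13 = $3,393
May 11, 490 sold [LIFO — newest first]: 341 @ $15 + 149 @ $11 = $6,754
May 15, 707 sold [LIFO — newest first]: 233 @ $12 + 199 @ $13 + 219 @ $11 + 56 @ $10 = $8,352
Total COGS = $3,393 + $6,754 + $8,352 = $18,499
Ending inventory: 115 @ $13 + 311 @ $10 = $4,605
Check: goods available $23,104 = COGS $18,499 + ending $4,605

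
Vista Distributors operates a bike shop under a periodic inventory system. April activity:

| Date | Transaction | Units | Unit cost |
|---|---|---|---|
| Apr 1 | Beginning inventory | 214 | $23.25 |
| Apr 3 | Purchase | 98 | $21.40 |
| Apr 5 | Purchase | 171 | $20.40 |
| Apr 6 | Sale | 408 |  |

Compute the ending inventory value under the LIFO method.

Apr 6, 408 sold [LIFO — newest first]: 171 @ $20.40 + 98 @ $21.40 + 139 @ $23.25 = $8,817.35
Ending inventory: 75 @ $23.25 = $1,743.75
Check: goods available $10,561.10 = COGS $8,817.35 + ending $1,743.75

Ending inventory = $1,743.75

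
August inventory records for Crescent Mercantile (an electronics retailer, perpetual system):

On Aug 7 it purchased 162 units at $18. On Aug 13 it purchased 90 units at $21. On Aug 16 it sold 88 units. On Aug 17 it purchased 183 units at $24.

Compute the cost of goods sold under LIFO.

Aug 16, 88 sold [LIFO — newest first]: 88 @ $21 = $1,848
Ending inventory: 162 @ $18 + 2 @ $21 + 183 @ $24 = $7,350

COGS = $1,848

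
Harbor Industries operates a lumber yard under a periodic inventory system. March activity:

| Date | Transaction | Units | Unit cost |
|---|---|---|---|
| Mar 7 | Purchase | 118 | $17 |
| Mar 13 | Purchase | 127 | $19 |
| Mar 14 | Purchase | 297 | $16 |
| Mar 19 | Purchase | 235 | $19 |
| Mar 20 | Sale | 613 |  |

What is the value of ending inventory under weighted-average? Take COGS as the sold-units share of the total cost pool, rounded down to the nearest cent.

Ending inventory = $2,878.13

Mar 20, sell 613: 613/777 × $13,636.00 → $10,757.87
Ending inventory (cost pool remaining) = $2,878.13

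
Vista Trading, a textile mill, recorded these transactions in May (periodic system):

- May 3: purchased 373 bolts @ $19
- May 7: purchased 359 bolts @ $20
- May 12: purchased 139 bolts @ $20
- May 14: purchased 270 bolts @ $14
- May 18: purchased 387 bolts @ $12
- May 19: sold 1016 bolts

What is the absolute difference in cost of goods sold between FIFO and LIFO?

$3,473

FIFO COGS: 373 @ $19 + 359 @ $20 + 139 @ $20 + 145 @ $14 = $19,077
LIFO COGS: 387 @ $12 + 270 @ $14 + 139 @ $20 + 220 @ $20 = $15,604
Difference = |$19,077 − $15,604| = $3,473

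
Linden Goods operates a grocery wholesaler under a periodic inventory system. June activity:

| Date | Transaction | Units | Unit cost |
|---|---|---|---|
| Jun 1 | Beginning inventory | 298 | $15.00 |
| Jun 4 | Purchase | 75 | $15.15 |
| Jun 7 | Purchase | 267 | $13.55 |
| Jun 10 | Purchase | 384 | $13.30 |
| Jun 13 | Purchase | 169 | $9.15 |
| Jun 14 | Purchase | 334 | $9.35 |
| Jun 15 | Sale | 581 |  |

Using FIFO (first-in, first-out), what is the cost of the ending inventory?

Ending inventory = $10,575.90

Jun 15, 581 sold [FIFO — oldest first]: 298 @ $15.00 + 75 @ $15.15 + 208 @ $13.55 = $8,424.65
Ending inventory: 59 @ $13.55 + 384 @ $13.30 + 169 @ $9.15 + 334 @ $9.35 = $10,575.90
Check: goods available $19,000.55 = COGS $8,424.65 + ending $10,575.90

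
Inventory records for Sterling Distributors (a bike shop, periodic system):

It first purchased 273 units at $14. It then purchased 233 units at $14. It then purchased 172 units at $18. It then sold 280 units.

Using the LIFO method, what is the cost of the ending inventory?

Ending inventory = $5,572

Sale 1 (280) [LIFO — newest first]: 172 @ $18 + 108 @ $14 = $4,608
Ending inventory: 273 @ $14 + 125 @ $14 = $5,572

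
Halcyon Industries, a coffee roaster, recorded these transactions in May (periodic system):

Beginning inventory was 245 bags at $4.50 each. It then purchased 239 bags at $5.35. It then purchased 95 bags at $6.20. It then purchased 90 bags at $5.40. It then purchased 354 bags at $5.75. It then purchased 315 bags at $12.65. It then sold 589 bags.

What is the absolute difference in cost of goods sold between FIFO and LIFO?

FIFO COGS: 245 @ $4.50 + 239 @ $5.35 + 95 @ $6.20 + 10 @ $5.40 = $3,024.15
LIFO COGS: 315 @ $12.65 + 274 @ $5.75 = $5,560.25
Difference = |$3,024.15 − $5,560.25| = $2,536.10

$2,536.10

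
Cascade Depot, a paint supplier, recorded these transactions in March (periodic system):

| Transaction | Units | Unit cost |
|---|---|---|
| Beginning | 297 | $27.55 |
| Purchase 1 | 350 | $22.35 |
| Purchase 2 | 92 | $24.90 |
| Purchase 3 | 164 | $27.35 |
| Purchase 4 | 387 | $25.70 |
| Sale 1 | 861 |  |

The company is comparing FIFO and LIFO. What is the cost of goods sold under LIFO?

FIFO COGS: 297 @ $27.55 + 350 @ $22.35 + 92 @ $24.90 + 122 @ $27.35 = $21,632.35
LIFO COGS: 387 @ $25.70 + 164 @ $27.35 + 92 @ $24.90 + 218 @ $22.35 = $21,594.40

COGS = $21,594.40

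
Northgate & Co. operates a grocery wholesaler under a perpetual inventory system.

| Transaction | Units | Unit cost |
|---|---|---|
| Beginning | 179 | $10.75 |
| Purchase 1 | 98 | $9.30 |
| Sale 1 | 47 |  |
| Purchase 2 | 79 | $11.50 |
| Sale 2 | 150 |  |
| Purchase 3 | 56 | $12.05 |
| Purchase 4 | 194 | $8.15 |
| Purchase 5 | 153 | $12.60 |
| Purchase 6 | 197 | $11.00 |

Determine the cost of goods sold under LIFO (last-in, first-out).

Sale 1 (47) [LIFO — newest first]: 47 @ $9.30 = $437.10
Sale 2 (150) [LIFO — newest first]: 79 @ $11.50 + 51 @ $9.30 + 20 @ $10.75 = $1,597.80
Total COGS = $437.10 + $1,597.80 = $2,034.90
Ending inventory: 159 @ $10.75 + 56 @ $12.05 + 194 @ $8.15 + 153 @ $12.60 + 197 @ $11.00 = $8,059.95
Check: goods available $10,094.85 = COGS $2,034.90 + ending $8,059.95

COGS = $2,034.90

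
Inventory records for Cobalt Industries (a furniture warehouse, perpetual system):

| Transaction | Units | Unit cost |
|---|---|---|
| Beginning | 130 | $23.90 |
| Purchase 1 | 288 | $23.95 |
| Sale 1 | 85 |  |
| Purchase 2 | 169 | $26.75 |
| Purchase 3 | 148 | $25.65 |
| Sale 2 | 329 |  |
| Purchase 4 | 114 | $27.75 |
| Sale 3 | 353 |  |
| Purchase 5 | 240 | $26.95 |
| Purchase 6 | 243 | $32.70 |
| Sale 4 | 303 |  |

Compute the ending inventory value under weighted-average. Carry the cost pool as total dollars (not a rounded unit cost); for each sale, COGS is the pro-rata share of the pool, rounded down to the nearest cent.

After Beginning: 130 on hand, pool $3,107.00 (≈ $23.9000 each)
After Purchase 1: 418 on hand, pool $10,004.60 (≈ $23.9344 each)
Sale 1, sell 85: 85/418 × $10,004.60 → $2,034.42
After Purchase 2: 502 on hand, pool $12,490.93 (≈ $24.8823 each)
After Purchase 3: 650 on hand, pool $16,287.13 (≈ $25.0571 each)
Sale 2, sell 329: 329/650 × $16,287.13 → $8,243.79
After Purchase 4: 435 on hand, pool $11,206.84 (≈ $25.7629 each)
Sale 3, sell 353: 353/435 × $11,206.84 → $9,094.28
After Purchase 5: 322 on hand, pool $8,580.56 (≈ $26.6477 each)
After Purchase 6: 565 on hand, pool $16,526.66 (≈ $29.2507 each)
Sale 4, sell 303: 303/565 × $16,526.66 → $8,862.96
Total COGS = $2,034.42 + $8,243.79 + $9,094.28 + $8,862.96 = $28,235.45
Ending inventory (cost pool remaining) = $7,663.70

Ending inventory = $7,663.70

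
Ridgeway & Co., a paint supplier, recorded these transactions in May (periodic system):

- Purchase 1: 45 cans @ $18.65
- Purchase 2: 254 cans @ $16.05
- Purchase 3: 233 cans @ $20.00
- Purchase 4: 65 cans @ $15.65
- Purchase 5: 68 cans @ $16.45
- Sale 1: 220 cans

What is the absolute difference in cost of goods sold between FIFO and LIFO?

FIFO COGS: 45 @ $18.65 + 175 @ $16.05 = $3,648.00
LIFO COGS: 68 @ $16.45 + 65 @ $15.65 + 87 @ $20.00 = $3,875.85
Difference = |$3,648.00 − $3,875.85| = $227.85

$227.85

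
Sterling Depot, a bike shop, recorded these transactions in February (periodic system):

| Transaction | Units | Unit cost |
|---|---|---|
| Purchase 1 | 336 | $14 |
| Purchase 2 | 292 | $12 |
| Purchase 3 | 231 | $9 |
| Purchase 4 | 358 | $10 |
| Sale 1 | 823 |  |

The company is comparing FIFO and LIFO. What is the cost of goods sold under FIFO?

COGS = $9,963

FIFO COGS: 336 @ $14 + 292 @ $12 + 195 @ $9 = $9,963
LIFO COGS: 358 @ $10 + 231 @ $9 + 234 @ $12 = $8,467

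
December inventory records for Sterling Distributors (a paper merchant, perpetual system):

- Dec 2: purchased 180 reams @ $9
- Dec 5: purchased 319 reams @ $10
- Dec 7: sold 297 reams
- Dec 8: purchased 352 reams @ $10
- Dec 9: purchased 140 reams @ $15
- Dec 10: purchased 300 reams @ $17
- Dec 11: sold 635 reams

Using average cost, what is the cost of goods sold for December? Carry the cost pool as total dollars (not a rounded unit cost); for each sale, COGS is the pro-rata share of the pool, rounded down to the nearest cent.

COGS = $10,955.04

After Dec 2: 180 on hand, pool $1,620.00 (≈ $9.0000 each)
After Dec 5: 499 on hand, pool $4,810.00 (≈ $9.6393 each)
Dec 7, sell 297: 297/499 × $4,810.00 → $2,862.86
After Dec 8: 554 on hand, pool $5,467.14 (≈ $9.8685 each)
After Dec 9: 694 on hand, pool $7,567.14 (≈ $10.9037 each)
After Dec 10: 994 on hand, pool $12,667.14 (≈ $12.7436 each)
Dec 11, sell 635: 635/994 × $12,667.14 → $8,092.18
Total COGS = $2,862.86 + $8,092.18 = $10,955.04
Ending inventory (cost pool remaining) = $4,574.96
Check: goods available $15,530.00 = COGS $10,955.04 + ending $4,574.96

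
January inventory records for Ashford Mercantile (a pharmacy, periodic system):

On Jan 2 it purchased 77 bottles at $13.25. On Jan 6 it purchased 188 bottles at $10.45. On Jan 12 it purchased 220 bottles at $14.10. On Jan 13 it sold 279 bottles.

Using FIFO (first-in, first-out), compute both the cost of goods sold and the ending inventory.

COGS = $3,182.25; ending inventory = $2,904.60

Jan 13, 279 sold [FIFO — oldest first]: 77 @ $13.25 + 188 @ $10.45 + 14 @ $14.10 = $3,182.25
Ending inventory: 206 @ $14.10 = $2,904.60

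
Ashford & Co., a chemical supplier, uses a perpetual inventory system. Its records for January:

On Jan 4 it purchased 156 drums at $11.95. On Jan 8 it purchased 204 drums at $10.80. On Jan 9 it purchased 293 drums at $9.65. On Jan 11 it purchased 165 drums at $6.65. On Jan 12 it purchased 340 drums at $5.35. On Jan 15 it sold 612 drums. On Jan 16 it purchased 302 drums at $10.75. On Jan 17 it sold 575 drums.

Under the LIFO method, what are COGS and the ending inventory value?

COGS = $9,929.80; ending inventory = $3,127.80

Jan 15, 612 sold [LIFO — newest first]: 340 @ $5.35 + 165 @ $6.65 + 107 @ $9.65 = $3,948.80
Jan 17, 575 sold [LIFO — newest first]: 302 @ $10.75 + 186 @ $9.65 + 87 @ $10.80 = $5,981.00
Total COGS = $3,948.80 + $5,981.00 = $9,929.80
Ending inventory: 156 @ $11.95 + 117 @ $10.80 = $3,127.80
Check: goods available $13,057.60 = COGS $9,929.80 + ending $3,127.80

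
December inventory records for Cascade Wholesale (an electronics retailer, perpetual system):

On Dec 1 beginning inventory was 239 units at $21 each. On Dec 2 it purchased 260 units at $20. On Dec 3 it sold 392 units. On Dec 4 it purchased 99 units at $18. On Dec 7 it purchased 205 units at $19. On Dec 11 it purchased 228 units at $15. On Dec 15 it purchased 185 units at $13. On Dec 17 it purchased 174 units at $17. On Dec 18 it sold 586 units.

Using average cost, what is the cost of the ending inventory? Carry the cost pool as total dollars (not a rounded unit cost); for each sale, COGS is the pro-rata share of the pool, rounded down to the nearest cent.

After Dec 1: 239 on hand, pool $5,019.00 (≈ $21.0000 each)
After Dec 2: 499 on hand, pool $10,219.00 (≈ $20.4790 each)
Dec 3, sell 392: 392/499 × $10,219.00 → $8,027.75
After Dec 4: 206 on hand, pool $3,973.25 (≈ $19.2876 each)
After Dec 7: 411 on hand, pool $7,868.25 (≈ $19.1442 each)
After Dec 11: 639 on hand, pool $11,288.25 (≈ $17.6655 each)
After Dec 15: 824 on hand, pool $13,693.25 (≈ $16.6180 each)
After Dec 17: 998 on hand, pool $16,651.25 (≈ $16.6846 each)
Dec 18, sell 586: 586/998 × $16,651.25 → $9,777.18
Total COGS = $8,027.75 + $9,777.18 = $17,804.93
Ending inventory (cost pool remaining) = $6,874.07
Check: goods available $24,679.00 = COGS $17,804.93 + ending $6,874.07

Ending inventory = $6,874.07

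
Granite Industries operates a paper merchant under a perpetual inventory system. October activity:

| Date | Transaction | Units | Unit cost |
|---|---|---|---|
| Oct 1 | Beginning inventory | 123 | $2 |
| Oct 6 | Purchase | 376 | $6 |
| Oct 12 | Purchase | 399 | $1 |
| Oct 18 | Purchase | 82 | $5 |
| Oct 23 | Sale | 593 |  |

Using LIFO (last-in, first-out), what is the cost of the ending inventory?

Oct 23, 593 sold [LIFO — newest first]: 82 @ $5 + 399 @ $1 + 112 @ $6 = $1,481
Ending inventory: 123 @ $2 + 264 @ $6 = $1,830
Check: goods available $3,311 = COGS $1,481 + ending $1,830

Ending inventory = $1,830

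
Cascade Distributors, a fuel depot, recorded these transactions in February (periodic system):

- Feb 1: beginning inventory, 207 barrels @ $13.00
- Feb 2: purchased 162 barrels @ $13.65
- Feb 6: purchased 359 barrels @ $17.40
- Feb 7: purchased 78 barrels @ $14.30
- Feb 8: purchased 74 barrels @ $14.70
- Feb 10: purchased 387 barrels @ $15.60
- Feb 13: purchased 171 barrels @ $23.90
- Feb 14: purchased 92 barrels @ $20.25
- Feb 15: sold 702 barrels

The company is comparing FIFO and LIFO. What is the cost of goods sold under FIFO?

COGS = $10,696.50

FIFO COGS: 207 @ $13.00 + 162 @ $13.65 + 333 @ $17.40 = $10,696.50
LIFO COGS: 92 @ $20.25 + 171 @ $23.90 + 387 @ $15.60 + 52 @ $14.70 = $12,751.50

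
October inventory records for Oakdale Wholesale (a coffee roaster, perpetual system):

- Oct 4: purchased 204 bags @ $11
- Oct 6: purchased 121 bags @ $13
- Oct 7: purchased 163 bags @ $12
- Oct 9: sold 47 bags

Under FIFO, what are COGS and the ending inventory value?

Oct 9, 47 sold [FIFO — oldest first]: 47 @ $11 = $517
Ending inventory: 157 @ $11 + 121 @ $13 + 163 @ $12 = $5,256

COGS = $517; ending inventory = $5,256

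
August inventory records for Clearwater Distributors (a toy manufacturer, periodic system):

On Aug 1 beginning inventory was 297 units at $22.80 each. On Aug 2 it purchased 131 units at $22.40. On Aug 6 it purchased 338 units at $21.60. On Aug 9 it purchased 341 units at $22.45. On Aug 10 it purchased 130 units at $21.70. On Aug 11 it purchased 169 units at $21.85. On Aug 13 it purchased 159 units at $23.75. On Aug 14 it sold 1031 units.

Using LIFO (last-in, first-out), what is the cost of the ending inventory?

Ending inventory = $11,995.60

Aug 14, 1031 sold [LIFO — newest first]: 159 @ $23.75 + 169 @ $21.85 + 130 @ $21.70 + 341 @ $22.45 + 232 @ $21.60 = $22,956.55
Ending inventory: 297 @ $22.80 + 131 @ $22.40 + 106 @ $21.60 = $11,995.60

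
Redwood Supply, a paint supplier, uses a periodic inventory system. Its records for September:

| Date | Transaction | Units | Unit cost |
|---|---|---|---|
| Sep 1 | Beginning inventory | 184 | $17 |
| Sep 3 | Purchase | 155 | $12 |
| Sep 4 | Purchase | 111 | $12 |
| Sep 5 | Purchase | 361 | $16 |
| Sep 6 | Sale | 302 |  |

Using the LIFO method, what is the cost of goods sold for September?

Sep 6, 302 sold [LIFO — newest first]: 302 @ $16 = $4,832
Ending inventory: 184 @ $17 + 155 @ $12 + 111 @ $12 + 59 @ $16 = $7,264
Check: goods available $12,096 = COGS $4,832 + ending $7,264

COGS = $4,832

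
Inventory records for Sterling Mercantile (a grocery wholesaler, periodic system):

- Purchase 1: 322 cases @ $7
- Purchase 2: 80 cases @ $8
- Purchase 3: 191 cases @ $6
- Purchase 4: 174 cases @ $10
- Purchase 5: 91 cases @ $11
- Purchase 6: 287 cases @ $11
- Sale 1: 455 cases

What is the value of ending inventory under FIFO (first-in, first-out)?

Ending inventory = $6,726

Sale 1 (455) [FIFO — oldest first]: 322 @ $7 + 80 @ $8 + 53 @ $6 = $3,212
Ending inventory: 138 @ $6 + 174 @ $10 + 91 @ $11 + 287 @ $11 = $6,726
Check: goods available $9,938 = COGS $3,212 + ending $6,726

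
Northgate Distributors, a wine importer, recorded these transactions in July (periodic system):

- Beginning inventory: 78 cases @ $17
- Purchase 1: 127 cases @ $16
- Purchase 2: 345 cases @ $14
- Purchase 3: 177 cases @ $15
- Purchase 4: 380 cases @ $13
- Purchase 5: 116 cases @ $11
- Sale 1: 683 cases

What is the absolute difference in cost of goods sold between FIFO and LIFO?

FIFO COGS: 78 @ $17 + 127 @ $16 + 345 @ $14 + 133 @ $15 = $10,183
LIFO COGS: 116 @ $11 + 380 @ $13 + 177 @ $15 + 10 @ $14 = $9,011
Difference = |$10,183 − $9,011| = $1,172

$1,172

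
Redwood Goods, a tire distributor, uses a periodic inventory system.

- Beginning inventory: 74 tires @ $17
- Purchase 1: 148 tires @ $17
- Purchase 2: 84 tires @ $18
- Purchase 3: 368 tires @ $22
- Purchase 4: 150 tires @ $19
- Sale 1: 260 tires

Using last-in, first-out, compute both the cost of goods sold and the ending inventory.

Sale 1 (260) [LIFO — newest first]: 150 @ $19 + 110 @ $22 = $5,270
Ending inventory: 74 @ $17 + 148 @ $17 + 84 @ $18 + 258 @ $22 = $10,962

COGS = $5,270; ending inventory = $10,962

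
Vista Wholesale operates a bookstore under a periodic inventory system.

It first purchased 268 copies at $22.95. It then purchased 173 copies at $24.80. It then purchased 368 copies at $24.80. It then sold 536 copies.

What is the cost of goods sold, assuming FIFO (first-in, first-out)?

Sale 1 (536) [FIFO — oldest first]: 268 @ $22.95 + 173 @ $24.80 + 95 @ $24.80 = $12,797.00
Ending inventory: 273 @ $24.80 = $6,770.40

COGS = $12,797.00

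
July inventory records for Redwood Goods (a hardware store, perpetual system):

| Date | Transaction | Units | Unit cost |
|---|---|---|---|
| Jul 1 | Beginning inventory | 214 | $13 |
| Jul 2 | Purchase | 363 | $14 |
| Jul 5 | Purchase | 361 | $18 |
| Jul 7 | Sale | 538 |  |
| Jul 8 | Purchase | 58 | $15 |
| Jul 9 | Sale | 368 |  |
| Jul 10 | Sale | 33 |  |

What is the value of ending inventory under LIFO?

Ending inventory = $741

Jul 7, 538 sold [LIFO — newest first]: 361 @ $18 + 177 @ $14 = $8,976
Jul 9, 368 sold [LIFO — newest first]: 58 @ $15 + 186 @ $14 + 124 @ $13 = $5,086
Jul 10, 33 sold [LIFO — newest first]: 33 @ $13 = $429
Total COGS = $8,976 + $5,086 + $429 = $14,491
Ending inventory: 57 @ $13 = $741
Check: goods available $15,232 = COGS $14,491 + ending $741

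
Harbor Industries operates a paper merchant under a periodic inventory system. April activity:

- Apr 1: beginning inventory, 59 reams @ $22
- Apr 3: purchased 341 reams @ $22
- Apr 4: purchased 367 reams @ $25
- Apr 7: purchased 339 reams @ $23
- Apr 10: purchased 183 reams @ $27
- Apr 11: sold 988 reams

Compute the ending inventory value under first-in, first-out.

Apr 11, 988 sold [FIFO — oldest first]: 59 @ $22 + 341 @ $22 + 367 @ $25 + 221 @ $23 = $23,058
Ending inventory: 118 @ $23 + 183 @ $27 = $7,655

Ending inventory = $7,655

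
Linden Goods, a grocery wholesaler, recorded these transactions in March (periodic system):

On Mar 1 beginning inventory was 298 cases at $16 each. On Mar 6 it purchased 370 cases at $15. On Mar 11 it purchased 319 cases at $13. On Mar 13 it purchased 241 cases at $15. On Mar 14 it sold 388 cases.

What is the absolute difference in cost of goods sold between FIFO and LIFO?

$592

FIFO COGS: 298 @ $16 + 90 @ $15 = $6,118
LIFO COGS: 241 @ $15 + 147 @ $13 = $5,526
Difference = |$6,118 − $5,526| = $592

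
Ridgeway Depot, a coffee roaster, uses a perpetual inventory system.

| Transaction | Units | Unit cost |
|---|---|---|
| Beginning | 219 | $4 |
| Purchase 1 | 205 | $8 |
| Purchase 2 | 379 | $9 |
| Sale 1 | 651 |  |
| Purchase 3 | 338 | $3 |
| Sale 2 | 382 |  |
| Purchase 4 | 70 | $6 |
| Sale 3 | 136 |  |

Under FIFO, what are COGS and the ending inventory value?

COGS = $7,109; ending inventory = $252

Sale 1 (651) [FIFO — oldest first]: 219 @ $4 + 205 @ $8 + 227 @ $9 = $4,559
Sale 2 (382) [FIFO — oldest first]: 152 @ $9 + 230 @ $3 = $2,058
Sale 3 (136) [FIFO — oldest first]: 108 @ $3 + 28 @ $6 = $492
Total COGS = $4,559 + $2,058 + $492 = $7,109
Ending inventory: 42 @ $6 = $252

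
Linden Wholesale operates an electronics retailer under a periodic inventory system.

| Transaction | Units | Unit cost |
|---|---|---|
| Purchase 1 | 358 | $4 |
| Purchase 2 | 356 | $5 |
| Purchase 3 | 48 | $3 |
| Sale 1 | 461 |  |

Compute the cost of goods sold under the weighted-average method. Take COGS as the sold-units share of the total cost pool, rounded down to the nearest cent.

Sale 1, sell 461: 461/762 × $3,356.00 → $2,030.33
Ending inventory (cost pool remaining) = $1,325.67
Check: goods available $3,356.00 = COGS $2,030.33 + ending $1,325.67

COGS = $2,030.33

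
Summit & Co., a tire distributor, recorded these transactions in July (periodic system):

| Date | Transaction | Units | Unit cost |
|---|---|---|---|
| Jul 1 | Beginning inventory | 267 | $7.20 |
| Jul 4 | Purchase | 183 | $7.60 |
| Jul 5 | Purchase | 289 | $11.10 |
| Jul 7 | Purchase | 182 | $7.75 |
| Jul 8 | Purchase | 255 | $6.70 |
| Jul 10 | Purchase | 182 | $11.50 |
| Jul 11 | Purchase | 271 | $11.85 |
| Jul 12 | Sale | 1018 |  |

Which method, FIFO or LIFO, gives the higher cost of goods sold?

LIFO

FIFO COGS: 267 @ $7.20 + 183 @ $7.60 + 289 @ $11.10 + 182 @ $7.75 + 97 @ $6.70 = $8,581.50
LIFO COGS: 271 @ $11.85 + 182 @ $11.50 + 255 @ $6.70 + 182 @ $7.75 + 128 @ $11.10 = $9,844.15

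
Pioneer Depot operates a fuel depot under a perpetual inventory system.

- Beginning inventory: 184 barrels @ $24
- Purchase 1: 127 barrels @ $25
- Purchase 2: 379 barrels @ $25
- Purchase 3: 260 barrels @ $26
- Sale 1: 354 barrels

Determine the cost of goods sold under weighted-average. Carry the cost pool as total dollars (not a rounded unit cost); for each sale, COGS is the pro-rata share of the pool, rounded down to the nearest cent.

After Beginning: 184 on hand, pool $4,416.00 (≈ $24.0000 each)
After Purchase 1: 311 on hand, pool $7,591.00 (≈ $24.4084 each)
After Purchase 2: 690 on hand, pool $17,066.00 (≈ $24.7333 each)
After Purchase 3: 950 on hand, pool $23,826.00 (≈ $25.0800 each)
Sale 1, sell 354: 354/950 × $23,826.00 → $8,878.32
Ending inventory (cost pool remaining) = $14,947.68

COGS = $8,878.32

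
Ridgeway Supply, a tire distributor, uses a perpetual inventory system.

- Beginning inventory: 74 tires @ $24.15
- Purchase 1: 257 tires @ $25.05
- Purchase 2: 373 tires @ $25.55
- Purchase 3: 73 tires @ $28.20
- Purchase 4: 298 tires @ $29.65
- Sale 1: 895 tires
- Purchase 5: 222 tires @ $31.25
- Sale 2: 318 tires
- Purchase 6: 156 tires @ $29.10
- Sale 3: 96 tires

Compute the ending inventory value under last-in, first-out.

Sale 1 (895) [LIFO — newest first]: 298 @ $29.65 + 73 @ $28.20 + 373 @ $25.55 + 151 @ $25.05 = $24,207.00
Sale 2 (318) [LIFO — newest first]: 222 @ $31.25 + 96 @ $25.05 = $9,342.30
Sale 3 (96) [LIFO — newest first]: 96 @ $29.10 = $2,793.60
Total COGS = $24,207.00 + $9,342.30 + $2,793.60 = $36,342.90
Ending inventory: 74 @ $24.15 + 10 @ $25.05 + 60 @ $29.10 = $3,783.60

Ending inventory = $3,783.60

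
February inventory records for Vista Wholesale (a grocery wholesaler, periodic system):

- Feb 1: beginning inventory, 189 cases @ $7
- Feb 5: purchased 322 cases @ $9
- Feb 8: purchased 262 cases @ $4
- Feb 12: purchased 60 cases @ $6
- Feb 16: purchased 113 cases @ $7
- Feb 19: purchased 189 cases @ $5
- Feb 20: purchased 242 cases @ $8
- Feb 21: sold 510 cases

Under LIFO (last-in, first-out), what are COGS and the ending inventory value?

Feb 21, 510 sold [LIFO — newest first]: 242 @ $8 + 189 @ $5 + 79 @ $7 = $3,434
Ending inventory: 189 @ $7 + 322 @ $9 + 262 @ $4 + 60 @ $6 + 34 @ $7 = $5,867
Check: goods available $9,301 = COGS $3,434 + ending $5,867

COGS = $3,434; ending inventory = $5,867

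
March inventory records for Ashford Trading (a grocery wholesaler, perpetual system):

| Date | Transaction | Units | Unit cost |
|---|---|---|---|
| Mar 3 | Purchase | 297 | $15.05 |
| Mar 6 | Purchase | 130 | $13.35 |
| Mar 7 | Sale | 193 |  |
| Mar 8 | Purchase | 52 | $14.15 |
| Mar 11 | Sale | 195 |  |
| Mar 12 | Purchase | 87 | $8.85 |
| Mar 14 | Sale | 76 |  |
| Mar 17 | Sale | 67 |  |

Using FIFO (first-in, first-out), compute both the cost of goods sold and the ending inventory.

Mar 7, 193 sold [FIFO — oldest first]: 193 @ $15.05 = $2,904.65
Mar 11, 195 sold [FIFO — oldest first]: 104 @ $15.05 + 91 @ $13.35 = $2,780.05
Mar 14, 76 sold [FIFO — oldest first]: 39 @ $13.35 + 37 @ $14.15 = $1,044.20
Mar 17, 67 sold [FIFO — oldest first]: 15 @ $14.15 + 52 @ $8.85 = $672.45
Total COGS = $2,904.65 + $2,780.05 + $1,044.20 + $672.45 = $7,401.35
Ending inventory: 35 @ $8.85 = $309.75
Check: goods available $7,711.10 = COGS $7,401.35 + ending $309.75

COGS = $7,401.35; ending inventory = $309.75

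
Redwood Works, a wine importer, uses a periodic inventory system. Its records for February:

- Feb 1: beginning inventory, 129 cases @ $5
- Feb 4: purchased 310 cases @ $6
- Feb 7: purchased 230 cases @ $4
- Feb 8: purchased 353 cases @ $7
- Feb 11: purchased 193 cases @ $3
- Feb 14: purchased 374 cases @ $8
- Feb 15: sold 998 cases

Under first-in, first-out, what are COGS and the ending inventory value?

Feb 15, 998 sold [FIFO — oldest first]: 129 @ $5 + 310 @ $6 + 230 @ $4 + 329 @ $7 = $5,728
Ending inventory: 24 @ $7 + 193 @ $3 + 374 @ $8 = $3,739

COGS = $5,728; ending inventory = $3,739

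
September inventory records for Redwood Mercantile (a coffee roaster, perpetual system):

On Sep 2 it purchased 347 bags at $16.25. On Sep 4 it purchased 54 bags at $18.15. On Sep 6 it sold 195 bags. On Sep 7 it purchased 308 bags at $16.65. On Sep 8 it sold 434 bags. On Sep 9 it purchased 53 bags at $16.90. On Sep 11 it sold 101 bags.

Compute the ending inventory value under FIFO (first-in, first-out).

Ending inventory = $540.80

Sep 6, 195 sold [FIFO — oldest first]: 195 @ $16.25 = $3,168.75
Sep 8, 434 sold [FIFO — oldest first]: 152 @ $16.25 + 54 @ $18.15 + 228 @ $16.65 = $7,246.30
Sep 11, 101 sold [FIFO — oldest first]: 80 @ $16.65 + 21 @ $16.90 = $1,686.90
Total COGS = $3,168.75 + $7,246.30 + $1,686.90 = $12,101.95
Ending inventory: 32 @ $16.90 = $540.80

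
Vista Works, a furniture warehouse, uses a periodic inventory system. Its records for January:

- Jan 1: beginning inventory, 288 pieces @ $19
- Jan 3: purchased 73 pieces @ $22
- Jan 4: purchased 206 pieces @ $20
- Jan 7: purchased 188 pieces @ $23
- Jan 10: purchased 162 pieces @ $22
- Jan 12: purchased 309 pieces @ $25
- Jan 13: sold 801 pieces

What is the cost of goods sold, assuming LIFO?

Jan 13, 801 sold [LIFO — newest first]: 309 @ $25 + 162 @ $22 + 188 @ $23 + 142 @ $20 = $18,453
Ending inventory: 288 @ $19 + 73 @ $22 + 64 @ $20 = $8,358
Check: goods available $26,811 = COGS $18,453 + ending $8,358

COGS = $18,453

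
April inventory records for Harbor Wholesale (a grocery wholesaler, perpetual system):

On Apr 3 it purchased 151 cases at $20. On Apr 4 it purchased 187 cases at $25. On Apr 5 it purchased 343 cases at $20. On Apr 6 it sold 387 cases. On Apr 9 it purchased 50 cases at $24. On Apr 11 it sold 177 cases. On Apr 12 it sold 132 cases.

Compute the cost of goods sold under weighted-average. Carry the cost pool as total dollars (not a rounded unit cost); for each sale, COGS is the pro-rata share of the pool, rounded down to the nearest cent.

After Apr 3: 151 on hand, pool $3,020.00 (≈ $20.0000 each)
After Apr 4: 338 on hand, pool $7,695.00 (≈ $22.7663 each)
After Apr 5: 681 on hand, pool $14,555.00 (≈ $21.3730 each)
Apr 6, sell 387: 387/681 × $14,555.00 → $8,271.34
After Apr 9: 344 on hand, pool $7,483.66 (≈ $21.7548 each)
Apr 11, sell 177: 177/344 × $7,483.66 → $3,850.60
Apr 12, sell 132: 132/167 × $3,633.06 → $2,871.64
Total COGS = $8,271.34 + $3,850.60 + $2,871.64 = $14,993.58
Ending inventory (cost pool remaining) = $761.42

COGS = $14,993.58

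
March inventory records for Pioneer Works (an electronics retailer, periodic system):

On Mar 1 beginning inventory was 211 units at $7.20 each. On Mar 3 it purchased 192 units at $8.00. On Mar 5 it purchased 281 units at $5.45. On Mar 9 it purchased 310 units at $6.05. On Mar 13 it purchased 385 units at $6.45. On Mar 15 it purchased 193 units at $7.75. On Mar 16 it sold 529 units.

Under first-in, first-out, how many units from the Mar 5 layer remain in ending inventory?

155

Mar 16, 529 sold [FIFO — oldest first]: 211 @ $7.20 + 192 @ $8.00 + 126 @ $5.45 = $3,741.90
Ending inventory: 155 @ $5.45 + 310 @ $6.05 + 385 @ $6.45 + 193 @ $7.75 = $6,699.25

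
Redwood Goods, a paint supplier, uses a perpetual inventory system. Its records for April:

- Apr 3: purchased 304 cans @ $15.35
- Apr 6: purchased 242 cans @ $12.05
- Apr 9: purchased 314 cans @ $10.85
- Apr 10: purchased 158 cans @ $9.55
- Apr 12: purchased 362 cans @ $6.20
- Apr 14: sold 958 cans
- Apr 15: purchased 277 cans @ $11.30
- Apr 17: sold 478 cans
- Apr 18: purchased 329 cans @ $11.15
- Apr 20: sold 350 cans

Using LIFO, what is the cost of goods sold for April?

Apr 14, 958 sold [LIFO — newest first]: 362 @ $6.20 + 158 @ $9.55 + 314 @ $10.85 + 124 @ $12.05 = $8,654.40
Apr 17, 478 sold [LIFO — newest first]: 277 @ $11.30 + 118 @ $12.05 + 83 @ $15.35 = $5,826.05
Apr 20, 350 sold [LIFO — newest first]: 329 @ $11.15 + 21 @ $15.35 = $3,990.70
Total COGS = $8,654.40 + $5,826.05 + $3,990.70 = $18,471.15
Ending inventory: 200 @ $15.35 = $3,070.00
Check: goods available $21,541.15 = COGS $18,471.15 + ending $3,070.00

COGS = $18,471.15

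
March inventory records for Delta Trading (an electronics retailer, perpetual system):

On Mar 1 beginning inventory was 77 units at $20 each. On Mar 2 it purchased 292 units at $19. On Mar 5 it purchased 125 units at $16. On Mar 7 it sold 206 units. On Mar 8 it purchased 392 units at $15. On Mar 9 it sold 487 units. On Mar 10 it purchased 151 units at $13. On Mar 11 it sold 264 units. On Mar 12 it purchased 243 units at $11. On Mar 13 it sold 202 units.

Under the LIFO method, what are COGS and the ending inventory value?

COGS = $17,556; ending inventory = $2,048

Mar 7, 206 sold [LIFO — newest first]: 125 @ $16 + 81 @ $19 = $3,539
Mar 9, 487 sold [LIFO — newest first]: 392 @ $15 + 95 @ $19 = $7,685
Mar 11, 264 sold [LIFO — newest first]: 151 @ $13 + 113 @ $19 = $4,110
Mar 13, 202 sold [LIFO — newest first]: 202 @ $11 = $2,222
Total COGS = $3,539 + $7,685 + $4,110 + $2,222 = $17,556
Ending inventory: 77 @ $20 + 3 @ $19 + 41 @ $11 = $2,048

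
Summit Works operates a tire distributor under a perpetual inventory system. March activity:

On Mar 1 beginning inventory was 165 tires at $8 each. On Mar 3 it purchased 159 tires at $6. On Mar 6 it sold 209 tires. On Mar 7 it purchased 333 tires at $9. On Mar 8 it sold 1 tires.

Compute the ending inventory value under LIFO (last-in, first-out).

Ending inventory = $3,908

Mar 6, 209 sold [LIFO — newest first]: 159 @ $6 + 50 @ $8 = $1,354
Mar 8, 1 sold [LIFO — newest first]: 1 @ $9 = $9
Total COGS = $1,354 + $9 = $1,363
Ending inventory: 115 @ $8 + 332 @ $9 = $3,908
Check: goods available $5,271 = COGS $1,363 + ending $3,908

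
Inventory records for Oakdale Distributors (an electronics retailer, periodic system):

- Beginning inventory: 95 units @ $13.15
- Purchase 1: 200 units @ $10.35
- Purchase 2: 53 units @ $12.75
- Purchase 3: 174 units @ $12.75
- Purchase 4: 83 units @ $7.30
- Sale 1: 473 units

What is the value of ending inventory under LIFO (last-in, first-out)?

Sale 1 (473) [LIFO — newest first]: 83 @ $7.30 + 174 @ $12.75 + 53 @ $12.75 + 163 @ $10.35 = $5,187.20
Ending inventory: 95 @ $13.15 + 37 @ $10.35 = $1,632.20

Ending inventory = $1,632.20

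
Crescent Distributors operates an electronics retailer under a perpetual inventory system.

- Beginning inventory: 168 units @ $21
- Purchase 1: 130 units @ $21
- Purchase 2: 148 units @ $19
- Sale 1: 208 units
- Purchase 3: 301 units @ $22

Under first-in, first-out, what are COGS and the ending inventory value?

Sale 1 (208) [FIFO — oldest first]: 168 @ $21 + 40 @ $21 = $4,368
Ending inventory: 90 @ $21 + 148 @ $19 + 301 @ $22 = $11,324
Check: goods available $15,692 = COGS $4,368 + ending $11,324

COGS = $4,368; ending inventory = $11,324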